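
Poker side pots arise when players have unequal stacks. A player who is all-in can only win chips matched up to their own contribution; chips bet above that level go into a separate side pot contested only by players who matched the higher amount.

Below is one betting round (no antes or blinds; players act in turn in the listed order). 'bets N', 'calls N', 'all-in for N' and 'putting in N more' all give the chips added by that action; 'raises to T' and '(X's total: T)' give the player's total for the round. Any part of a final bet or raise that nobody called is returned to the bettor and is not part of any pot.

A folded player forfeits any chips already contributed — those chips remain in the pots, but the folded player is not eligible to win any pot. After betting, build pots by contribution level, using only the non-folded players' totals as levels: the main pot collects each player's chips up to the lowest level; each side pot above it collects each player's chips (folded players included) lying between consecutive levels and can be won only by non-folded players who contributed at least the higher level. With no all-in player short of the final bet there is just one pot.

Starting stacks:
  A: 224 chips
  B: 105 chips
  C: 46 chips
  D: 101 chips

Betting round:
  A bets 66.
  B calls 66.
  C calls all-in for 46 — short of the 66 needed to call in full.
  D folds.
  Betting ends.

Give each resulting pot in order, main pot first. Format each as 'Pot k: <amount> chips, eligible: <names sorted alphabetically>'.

Pot 1: 138 chips, eligible: A, B, C
Pot 2: 40 chips, eligible: A, B

Derivation:
Contributions: A=66, B=66, C=46
Folded: D
Pot levels (distinct totals of non-folded players): 46, 66
Layer 1-46: 46 each from A, B, C = 46*3 = 138 chips; eligible A, B, C
Layer 47-66: 20 each from A, B = 20*2 = 40 chips; eligible A, B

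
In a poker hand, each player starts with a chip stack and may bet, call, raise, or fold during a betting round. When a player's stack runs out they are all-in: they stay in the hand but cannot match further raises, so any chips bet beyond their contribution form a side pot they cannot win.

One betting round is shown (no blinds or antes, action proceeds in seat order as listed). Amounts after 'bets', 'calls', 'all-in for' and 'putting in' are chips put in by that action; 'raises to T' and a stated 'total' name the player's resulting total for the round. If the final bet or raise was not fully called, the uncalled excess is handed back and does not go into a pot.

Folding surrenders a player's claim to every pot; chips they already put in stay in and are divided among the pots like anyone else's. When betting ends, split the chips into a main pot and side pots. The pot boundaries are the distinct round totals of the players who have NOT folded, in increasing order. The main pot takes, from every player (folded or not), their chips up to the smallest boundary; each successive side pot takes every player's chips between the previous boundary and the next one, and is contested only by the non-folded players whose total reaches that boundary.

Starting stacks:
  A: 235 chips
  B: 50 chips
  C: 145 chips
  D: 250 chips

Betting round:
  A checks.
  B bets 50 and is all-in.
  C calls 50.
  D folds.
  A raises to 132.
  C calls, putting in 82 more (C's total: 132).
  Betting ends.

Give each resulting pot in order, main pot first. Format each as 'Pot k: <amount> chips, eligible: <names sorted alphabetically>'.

Contributions: A=132, B=50, C=132
Folded: D
Pot levels (distinct totals of non-folded players): 50, 132
Layer 1-50: 50 each from A, B, C = 50*3 = 150 chips; eligible A, B, C
Layer 51-132: 82 each from A, C = 82*2 = 164 chips; eligible A, C

Pot 1: 150 chips, eligible: A, B, C
Pot 2: 164 chips, eligible: A, C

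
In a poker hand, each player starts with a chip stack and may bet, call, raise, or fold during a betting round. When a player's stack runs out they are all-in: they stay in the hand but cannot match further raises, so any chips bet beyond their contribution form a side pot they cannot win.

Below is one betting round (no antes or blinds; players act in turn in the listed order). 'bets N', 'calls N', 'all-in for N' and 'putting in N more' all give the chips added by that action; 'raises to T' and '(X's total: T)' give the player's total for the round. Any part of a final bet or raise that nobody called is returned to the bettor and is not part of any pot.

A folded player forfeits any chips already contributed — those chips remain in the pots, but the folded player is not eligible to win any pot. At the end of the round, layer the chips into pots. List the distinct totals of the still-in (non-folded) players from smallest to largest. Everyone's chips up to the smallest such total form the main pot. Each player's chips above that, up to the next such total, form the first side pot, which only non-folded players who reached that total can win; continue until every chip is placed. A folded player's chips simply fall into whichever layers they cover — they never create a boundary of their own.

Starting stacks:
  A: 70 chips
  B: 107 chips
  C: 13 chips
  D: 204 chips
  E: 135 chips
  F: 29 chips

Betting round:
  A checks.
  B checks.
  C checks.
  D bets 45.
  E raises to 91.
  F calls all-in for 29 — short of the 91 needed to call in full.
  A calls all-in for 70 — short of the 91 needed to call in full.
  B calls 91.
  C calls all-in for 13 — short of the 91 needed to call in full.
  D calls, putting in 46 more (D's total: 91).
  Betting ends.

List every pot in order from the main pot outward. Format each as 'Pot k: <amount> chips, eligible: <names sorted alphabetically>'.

Pot 1: 78 chips, eligible: A, B, C, D, E, F
Pot 2: 80 chips, eligible: A, B, D, E, F
Pot 3: 164 chips, eligible: A, B, D, E
Pot 4: 63 chips, eligible: B, D, E

Derivation:
Contributions: A=70, B=91, C=13, D=91, E=91, F=29
Pot levels (distinct totals of non-folded players): 13, 29, 70, 91
Layer 1-13: 13 each from A, B, C, D, E, F = 13*6 = 78 chips; eligible A, B, C, D, E, F
Layer 14-29: 16 each from A, B, D, E, F = 16*5 = 80 chips; eligible A, B, D, E, F
Layer 30-70: 41 each from A, B, D, E = 41*4 = 164 chips; eligible A, B, D, E
Layer 71-91: 21 each from B, D, E = 21*3 = 63 chips; eligible B, D, E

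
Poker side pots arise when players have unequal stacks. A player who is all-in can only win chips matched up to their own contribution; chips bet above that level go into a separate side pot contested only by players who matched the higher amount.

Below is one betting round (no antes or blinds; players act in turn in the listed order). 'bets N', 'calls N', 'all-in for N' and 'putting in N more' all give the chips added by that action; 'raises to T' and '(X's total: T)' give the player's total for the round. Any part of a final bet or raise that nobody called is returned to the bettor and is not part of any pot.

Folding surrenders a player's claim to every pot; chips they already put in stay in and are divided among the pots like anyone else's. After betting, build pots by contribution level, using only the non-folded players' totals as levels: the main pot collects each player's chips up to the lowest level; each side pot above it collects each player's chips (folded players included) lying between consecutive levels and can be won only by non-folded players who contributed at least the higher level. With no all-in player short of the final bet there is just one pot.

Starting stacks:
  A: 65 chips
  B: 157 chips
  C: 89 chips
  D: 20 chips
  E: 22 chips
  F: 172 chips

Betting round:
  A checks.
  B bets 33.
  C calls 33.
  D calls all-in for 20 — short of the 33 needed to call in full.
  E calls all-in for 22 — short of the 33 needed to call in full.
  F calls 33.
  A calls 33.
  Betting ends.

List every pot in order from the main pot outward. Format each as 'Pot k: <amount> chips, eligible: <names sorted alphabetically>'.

Contributions: A=33, B=33, C=33, D=20, E=22, F=33
Pot levels (distinct totals of non-folded players): 20, 22, 33
Layer 1-20: 20 each from A, B, C, D, E, F = 20*6 = 120 chips; eligible A, B, C, D, E, F
Layer 21-22: 2 each from A, B, C, E, F = 2*5 = 10 chips; eligible A, B, C, E, F
Layer 23-33: 11 each from A, B, C, F = 11*4 = 44 chips; eligible A, B, C, F

Pot 1: 120 chips, eligible: A, B, C, D, E, F
Pot 2: 10 chips, eligible: A, B, C, E, F
Pot 3: 44 chips, eligible: A, B, C, F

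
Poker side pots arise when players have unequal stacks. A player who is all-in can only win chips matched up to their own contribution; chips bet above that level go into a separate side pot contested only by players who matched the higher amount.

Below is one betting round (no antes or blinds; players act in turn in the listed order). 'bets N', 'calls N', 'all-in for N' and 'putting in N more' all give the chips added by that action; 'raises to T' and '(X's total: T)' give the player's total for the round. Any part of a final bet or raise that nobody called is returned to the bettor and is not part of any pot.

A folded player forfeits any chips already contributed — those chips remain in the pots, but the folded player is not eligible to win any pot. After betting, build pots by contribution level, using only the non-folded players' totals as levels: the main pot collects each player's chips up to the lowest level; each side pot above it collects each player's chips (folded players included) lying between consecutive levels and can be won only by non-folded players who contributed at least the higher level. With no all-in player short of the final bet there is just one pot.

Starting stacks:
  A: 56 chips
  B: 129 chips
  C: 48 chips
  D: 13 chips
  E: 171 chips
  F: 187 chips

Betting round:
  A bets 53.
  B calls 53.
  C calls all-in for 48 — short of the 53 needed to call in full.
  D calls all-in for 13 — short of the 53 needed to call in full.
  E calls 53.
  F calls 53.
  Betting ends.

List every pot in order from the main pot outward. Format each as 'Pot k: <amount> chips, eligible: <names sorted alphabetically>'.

Contributions: A=53, B=53, C=48, D=13, E=53, F=53
Pot levels (distinct totals of non-folded players): 13, 48, 53
Layer 1-13: 13 each from A, B, C, D, E, F = 13*6 = 78 chips; eligible A, B, C, D, E, F
Layer 14-48: 35 each from A, B, C, E, F = 35*5 = 175 chips; eligible A, B, C, E, F
Layer 49-53: 5 each from A, B, E, F = 5*4 = 20 chips; eligible A, B, E, F

Pot 1: 78 chips, eligible: A, B, C, D, E, F
Pot 2: 175 chips, eligible: A, B, C, E, F
Pot 3: 20 chips, eligible: A, B, E, F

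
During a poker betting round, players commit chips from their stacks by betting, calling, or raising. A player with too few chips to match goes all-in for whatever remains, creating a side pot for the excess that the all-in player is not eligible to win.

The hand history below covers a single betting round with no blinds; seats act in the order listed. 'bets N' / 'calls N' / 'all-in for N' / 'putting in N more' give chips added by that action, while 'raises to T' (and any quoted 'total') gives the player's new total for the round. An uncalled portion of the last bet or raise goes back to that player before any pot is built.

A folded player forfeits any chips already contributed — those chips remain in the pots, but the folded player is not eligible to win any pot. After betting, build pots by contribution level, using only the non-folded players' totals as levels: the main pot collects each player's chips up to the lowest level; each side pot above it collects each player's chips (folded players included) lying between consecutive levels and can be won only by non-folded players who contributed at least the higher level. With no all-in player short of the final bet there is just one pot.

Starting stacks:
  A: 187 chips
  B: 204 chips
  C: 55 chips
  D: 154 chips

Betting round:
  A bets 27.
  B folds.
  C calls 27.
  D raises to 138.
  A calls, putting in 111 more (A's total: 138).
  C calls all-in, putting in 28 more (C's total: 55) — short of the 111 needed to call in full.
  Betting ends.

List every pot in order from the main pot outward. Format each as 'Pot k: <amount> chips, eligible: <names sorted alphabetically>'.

Pot 1: 165 chips, eligible: A, C, D
Pot 2: 166 chips, eligible: A, D

Derivation:
Contributions: A=138, C=55, D=138
Folded: B
Pot levels (distinct totals of non-folded players): 55, 138
Layer 1-55: 55 each from A, C, D = 55*3 = 165 chips; eligible A, C, D
Layer 56-138: 83 each from A, D = 83*2 = 166 chips; eligible A, D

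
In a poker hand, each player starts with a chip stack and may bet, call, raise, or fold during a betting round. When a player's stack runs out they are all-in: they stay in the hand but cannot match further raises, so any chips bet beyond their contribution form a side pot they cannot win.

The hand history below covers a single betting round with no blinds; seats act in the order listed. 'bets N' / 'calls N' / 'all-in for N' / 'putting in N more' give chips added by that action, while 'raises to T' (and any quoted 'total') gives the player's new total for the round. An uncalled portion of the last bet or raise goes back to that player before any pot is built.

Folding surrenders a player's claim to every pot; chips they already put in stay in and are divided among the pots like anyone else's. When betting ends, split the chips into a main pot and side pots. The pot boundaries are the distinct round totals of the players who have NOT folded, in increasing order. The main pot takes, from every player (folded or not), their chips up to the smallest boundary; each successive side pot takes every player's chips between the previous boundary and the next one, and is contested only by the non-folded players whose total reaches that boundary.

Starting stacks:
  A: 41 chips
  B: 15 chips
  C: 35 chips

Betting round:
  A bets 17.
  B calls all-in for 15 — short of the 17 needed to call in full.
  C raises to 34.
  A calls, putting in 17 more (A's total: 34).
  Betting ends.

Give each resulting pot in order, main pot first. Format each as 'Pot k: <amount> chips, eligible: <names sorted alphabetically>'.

Contributions: A=34, B=15, C=34
Pot levels (distinct totals of non-folded players): 15, 34
Layer 1-15: 15 each from A, B, C = 15*3 = 45 chips; eligible A, B, C
Layer 16-34: 19 each from A, C = 19*2 = 38 chips; eligible A, C

Pot 1: 45 chips, eligible: A, B, C
Pot 2: 38 chips, eligible: A, C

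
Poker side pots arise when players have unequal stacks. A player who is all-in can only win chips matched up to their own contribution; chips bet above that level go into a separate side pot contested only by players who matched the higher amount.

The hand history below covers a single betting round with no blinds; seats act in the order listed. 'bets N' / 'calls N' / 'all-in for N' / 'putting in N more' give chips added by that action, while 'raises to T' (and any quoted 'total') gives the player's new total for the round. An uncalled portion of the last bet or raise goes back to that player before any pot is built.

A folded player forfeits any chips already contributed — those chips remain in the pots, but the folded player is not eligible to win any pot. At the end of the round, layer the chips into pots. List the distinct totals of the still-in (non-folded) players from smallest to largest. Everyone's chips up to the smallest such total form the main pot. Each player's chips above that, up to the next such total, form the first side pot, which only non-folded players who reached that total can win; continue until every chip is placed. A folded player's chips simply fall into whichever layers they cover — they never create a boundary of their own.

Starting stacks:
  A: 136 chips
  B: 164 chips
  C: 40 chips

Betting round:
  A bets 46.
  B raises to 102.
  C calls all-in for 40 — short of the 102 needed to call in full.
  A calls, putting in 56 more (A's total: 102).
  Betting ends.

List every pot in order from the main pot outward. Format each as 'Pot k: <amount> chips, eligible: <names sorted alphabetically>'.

Contributions: A=102, B=102, C=40
Pot levels (distinct totals of non-folded players): 40, 102
Layer 1-40: 40 each from A, B, C = 40*3 = 120 chips; eligible A, B, C
Layer 41-102: 62 each from A, B = 62*2 = 124 chips; eligible A, B

Pot 1: 120 chips, eligible: A, B, C
Pot 2: 124 chips, eligible: A, B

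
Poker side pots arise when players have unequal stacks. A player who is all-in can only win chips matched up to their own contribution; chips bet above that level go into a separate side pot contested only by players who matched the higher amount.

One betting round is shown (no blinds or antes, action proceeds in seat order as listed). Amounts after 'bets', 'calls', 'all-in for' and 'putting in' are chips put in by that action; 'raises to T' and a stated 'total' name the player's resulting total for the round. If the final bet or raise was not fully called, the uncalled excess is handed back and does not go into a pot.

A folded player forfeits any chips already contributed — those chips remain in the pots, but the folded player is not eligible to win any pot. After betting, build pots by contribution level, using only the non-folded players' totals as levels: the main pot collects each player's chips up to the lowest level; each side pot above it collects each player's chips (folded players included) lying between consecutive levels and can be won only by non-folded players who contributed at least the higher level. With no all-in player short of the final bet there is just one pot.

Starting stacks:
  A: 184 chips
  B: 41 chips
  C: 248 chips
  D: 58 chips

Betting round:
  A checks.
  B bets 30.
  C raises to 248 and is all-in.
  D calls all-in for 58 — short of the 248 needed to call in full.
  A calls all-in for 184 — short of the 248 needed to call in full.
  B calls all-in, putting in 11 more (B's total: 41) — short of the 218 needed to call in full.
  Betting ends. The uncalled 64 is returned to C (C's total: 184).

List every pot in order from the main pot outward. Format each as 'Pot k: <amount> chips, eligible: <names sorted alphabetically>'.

Contributions (after 64 returned to C): A=184, B=41, C=184, D=58
Pot levels (distinct totals of non-folded players): 41, 58, 184
Layer 1-41: 41 each from A, B, C, D = 41*4 = 164 chips; eligible A, B, C, D
Layer 42-58: 17 each from A, C, D = 17*3 = 51 chips; eligible A, C, D
Layer 59-184: 126 each from A, C = 126*2 = 252 chips; eligible A, C

Pot 1: 164 chips, eligible: A, B, C, D
Pot 2: 51 chips, eligible: A, C, D
Pot 3: 252 chips, eligible: A, C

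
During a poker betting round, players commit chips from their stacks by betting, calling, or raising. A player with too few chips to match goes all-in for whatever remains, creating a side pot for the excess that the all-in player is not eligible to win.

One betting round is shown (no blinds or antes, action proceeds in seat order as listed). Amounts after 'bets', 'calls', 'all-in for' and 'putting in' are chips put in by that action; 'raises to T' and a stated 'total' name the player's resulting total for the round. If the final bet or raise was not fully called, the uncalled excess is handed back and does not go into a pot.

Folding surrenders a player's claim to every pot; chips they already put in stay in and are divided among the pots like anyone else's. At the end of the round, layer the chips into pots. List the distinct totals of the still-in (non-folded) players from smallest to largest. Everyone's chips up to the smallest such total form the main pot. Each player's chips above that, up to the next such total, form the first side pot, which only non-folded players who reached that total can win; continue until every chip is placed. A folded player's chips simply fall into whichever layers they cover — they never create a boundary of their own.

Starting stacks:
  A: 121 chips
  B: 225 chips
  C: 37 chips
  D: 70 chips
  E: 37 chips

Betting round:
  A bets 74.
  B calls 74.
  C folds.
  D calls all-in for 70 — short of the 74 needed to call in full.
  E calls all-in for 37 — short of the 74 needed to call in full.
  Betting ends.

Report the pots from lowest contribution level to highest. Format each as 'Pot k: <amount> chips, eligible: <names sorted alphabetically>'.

Pot 1: 148 chips, eligible: A, B, D, E
Pot 2: 99 chips, eligible: A, B, D
Pot 3: 8 chips, eligible: A, B

Derivation:
Contributions: A=74, B=74, D=70, E=37
Folded: C
Pot levels (distinct totals of non-folded players): 37, 70, 74
Layer 1-37: 37 each from A, B, D, E = 37*4 = 148 chips; eligible A, B, D, E
Layer 38-70: 33 each from A, B, D = 33*3 = 99 chips; eligible A, B, D
Layer 71-74: 4 each from A, B = 4*2 = 8 chips; eligible A, B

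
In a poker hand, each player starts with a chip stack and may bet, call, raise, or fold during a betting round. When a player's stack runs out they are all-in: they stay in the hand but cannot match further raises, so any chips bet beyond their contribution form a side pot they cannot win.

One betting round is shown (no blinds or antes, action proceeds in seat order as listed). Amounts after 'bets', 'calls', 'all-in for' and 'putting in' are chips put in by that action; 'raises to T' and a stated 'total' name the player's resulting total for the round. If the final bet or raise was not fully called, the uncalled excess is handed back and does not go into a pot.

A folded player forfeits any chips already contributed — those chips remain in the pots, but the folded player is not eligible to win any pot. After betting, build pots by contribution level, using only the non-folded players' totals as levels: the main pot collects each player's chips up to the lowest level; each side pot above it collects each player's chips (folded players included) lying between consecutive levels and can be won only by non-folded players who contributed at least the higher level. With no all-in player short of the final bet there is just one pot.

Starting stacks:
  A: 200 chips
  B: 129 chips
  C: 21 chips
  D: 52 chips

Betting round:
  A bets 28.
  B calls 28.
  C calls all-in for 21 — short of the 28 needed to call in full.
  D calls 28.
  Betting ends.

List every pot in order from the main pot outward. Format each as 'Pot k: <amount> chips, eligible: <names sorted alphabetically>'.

Pot 1: 84 chips, eligible: A, B, C, D
Pot 2: 21 chips, eligible: A, B, D

Derivation:
Contributions: A=28, B=28, C=21, D=28
Pot levels (distinct totals of non-folded players): 21, 28
Layer 1-21: 21 each from A, B, C, D = 21*4 = 84 chips; eligible A, B, C, D
Layer 22-28: 7 each from A, B, D = 7*3 = 21 chips; eligible A, B, D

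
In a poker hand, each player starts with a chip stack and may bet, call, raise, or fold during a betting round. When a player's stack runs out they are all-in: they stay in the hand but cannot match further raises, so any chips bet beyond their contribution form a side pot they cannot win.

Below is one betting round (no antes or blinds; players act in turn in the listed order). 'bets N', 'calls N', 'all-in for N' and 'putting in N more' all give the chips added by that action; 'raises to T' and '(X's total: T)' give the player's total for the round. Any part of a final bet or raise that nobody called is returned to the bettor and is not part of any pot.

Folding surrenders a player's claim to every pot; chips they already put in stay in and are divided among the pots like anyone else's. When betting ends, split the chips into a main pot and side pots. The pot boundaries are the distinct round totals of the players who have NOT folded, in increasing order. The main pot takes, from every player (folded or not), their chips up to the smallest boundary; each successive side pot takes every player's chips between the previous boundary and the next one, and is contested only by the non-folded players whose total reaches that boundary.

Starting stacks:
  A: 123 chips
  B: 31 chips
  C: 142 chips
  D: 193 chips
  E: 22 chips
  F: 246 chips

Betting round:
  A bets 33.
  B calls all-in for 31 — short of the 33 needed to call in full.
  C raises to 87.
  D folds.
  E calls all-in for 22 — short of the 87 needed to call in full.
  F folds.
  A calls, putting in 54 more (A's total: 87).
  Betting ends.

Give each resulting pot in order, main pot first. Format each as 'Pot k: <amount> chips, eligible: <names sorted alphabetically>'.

Contributions: A=87, B=31, C=87, E=22
Folded: D, F
Pot levels (distinct totals of non-folded players): 22, 31, 87
Layer 1-22: 22 each from A, B, C, E = 22*4 = 88 chips; eligible A, B, C, E
Layer 23-31: 9 each from A, B, C = 9*3 = 27 chips; eligible A, B, C
Layer 32-87: 56 each from A, C = 56*2 = 112 chips; eligible A, C

Pot 1: 88 chips, eligible: A, B, C, E
Pot 2: 27 chips, eligible: A, B, C
Pot 3: 112 chips, eligible: A, C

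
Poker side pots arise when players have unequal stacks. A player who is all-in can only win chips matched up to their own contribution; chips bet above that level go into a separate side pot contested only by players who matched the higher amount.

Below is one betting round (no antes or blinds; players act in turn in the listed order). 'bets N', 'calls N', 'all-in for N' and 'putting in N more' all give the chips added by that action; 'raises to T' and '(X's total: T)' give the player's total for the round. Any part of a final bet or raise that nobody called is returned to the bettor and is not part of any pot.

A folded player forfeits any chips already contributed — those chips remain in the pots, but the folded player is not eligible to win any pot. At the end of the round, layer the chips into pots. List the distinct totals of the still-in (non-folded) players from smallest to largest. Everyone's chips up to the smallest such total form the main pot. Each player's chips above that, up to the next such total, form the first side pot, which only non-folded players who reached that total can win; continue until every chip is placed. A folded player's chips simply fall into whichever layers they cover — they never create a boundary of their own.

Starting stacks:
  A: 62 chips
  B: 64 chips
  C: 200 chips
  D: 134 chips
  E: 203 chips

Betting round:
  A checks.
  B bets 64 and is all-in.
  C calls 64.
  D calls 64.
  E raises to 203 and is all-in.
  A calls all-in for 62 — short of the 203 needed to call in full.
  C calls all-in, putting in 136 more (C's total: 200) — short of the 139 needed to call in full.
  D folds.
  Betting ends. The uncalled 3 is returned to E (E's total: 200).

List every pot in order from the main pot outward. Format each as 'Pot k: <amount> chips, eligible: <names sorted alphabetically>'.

Pot 1: 310 chips, eligible: A, B, C, E
Pot 2: 8 chips, eligible: B, C, E
Pot 3: 272 chips, eligible: C, E

Derivation:
Contributions (after 3 returned to E): A=62, B=64, C=200, D=64, E=200
Folded: D
Pot levels (distinct totals of non-folded players): 62, 64, 200
Layer 1-62: 62 each from A, B, C, D, E = 62*5 = 310 chips; eligible A, B, C, E
Layer 63-64: 2 each from B, C, D, E = 2*4 = 8 chips; eligible B, C, E
Layer 65-200: 136 each from C, E = 136*2 = 272 chips; eligible C, E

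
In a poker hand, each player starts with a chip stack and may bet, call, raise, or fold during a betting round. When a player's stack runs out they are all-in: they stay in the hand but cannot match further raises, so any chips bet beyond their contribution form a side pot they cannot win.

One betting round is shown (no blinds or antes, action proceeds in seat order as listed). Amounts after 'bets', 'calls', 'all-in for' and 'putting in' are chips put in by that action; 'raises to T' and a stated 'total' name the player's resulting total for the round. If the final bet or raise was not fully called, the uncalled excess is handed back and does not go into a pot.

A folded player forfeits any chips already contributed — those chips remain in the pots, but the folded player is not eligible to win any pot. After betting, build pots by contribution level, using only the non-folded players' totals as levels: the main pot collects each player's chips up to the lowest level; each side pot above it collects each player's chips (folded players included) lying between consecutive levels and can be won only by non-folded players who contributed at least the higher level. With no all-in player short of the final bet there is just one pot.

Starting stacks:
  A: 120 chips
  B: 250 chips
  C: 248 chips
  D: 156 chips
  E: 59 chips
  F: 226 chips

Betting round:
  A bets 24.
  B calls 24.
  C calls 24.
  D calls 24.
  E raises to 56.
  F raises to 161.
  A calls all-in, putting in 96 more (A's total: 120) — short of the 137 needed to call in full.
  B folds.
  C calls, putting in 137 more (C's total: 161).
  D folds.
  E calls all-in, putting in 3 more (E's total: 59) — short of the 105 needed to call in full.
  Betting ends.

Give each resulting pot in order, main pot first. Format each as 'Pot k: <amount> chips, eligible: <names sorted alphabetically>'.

Pot 1: 284 chips, eligible: A, C, E, F
Pot 2: 183 chips, eligible: A, C, F
Pot 3: 82 chips, eligible: C, F

Derivation:
Contributions: A=120, B=24, C=161, D=24, E=59, F=161
Folded: B, D
Pot levels (distinct totals of non-folded players): 59, 120, 161
Layer 1-59: A 59 + B 24 + C 59 + D 24 + E 59 + F 59 = 284 chips; eligible A, C, E, F
Layer 60-120: 61 each from A, C, F = 61*3 = 183 chips; eligible A, C, F
Layer 121-161: 41 each from C, F = 41*2 = 82 chips; eligible C, F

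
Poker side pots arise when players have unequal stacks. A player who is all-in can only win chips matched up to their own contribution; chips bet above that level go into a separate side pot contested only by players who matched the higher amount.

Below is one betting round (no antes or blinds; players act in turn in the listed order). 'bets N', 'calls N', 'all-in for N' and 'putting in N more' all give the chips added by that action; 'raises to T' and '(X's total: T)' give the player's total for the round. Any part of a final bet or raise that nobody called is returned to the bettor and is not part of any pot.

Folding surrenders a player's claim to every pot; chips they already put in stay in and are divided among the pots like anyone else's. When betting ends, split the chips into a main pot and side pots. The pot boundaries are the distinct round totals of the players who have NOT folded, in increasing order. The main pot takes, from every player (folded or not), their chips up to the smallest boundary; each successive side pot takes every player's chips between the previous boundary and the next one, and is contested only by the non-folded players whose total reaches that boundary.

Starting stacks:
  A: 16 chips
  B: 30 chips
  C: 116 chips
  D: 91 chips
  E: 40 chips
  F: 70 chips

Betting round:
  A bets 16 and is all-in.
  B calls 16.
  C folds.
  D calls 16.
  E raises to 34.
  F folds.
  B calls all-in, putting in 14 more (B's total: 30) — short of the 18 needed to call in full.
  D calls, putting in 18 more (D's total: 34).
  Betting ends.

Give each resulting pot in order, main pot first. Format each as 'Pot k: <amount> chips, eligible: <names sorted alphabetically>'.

Contributions: A=16, B=30, D=34, E=34
Folded: C, F
Pot levels (distinct totals of non-folded players): 16, 30, 34
Layer 1-16: 16 each from A, B, D, E = 16*4 = 64 chips; eligible A, B, D, E
Layer 17-30: 14 each from B, D, E = 14*3 = 42 chips; eligible B, D, E
Layer 31-34: 4 each from D, E = 4*2 = 8 chips; eligible D, E

Pot 1: 64 chips, eligible: A, B, D, E
Pot 2: 42 chips, eligible: B, D, E
Pot 3: 8 chips, eligible: D, E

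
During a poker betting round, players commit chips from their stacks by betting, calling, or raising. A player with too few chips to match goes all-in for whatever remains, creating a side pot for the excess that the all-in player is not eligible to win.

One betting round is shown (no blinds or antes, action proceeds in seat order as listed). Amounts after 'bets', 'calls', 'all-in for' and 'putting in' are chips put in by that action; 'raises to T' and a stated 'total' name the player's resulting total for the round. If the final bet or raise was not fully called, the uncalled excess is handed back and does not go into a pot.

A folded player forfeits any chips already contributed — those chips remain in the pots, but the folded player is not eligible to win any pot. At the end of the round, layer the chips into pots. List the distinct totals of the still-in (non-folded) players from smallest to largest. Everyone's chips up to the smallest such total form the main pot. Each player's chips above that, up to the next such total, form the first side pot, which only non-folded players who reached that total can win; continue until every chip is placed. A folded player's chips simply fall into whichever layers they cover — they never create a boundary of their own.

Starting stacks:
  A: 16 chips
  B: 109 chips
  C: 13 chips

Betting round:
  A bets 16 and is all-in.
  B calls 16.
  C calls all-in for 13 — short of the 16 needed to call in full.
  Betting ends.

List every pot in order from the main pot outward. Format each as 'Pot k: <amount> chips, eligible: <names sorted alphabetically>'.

Contributions: A=16, B=16, C=13
Pot levels (distinct totals of non-folded players): 13, 16
Layer 1-13: 13 each from A, B, C = 13*3 = 39 chips; eligible A, B, C
Layer 14-16: 3 each from A, B = 3*2 = 6 chips; eligible A, B

Pot 1: 39 chips, eligible: A, B, C
Pot 2: 6 chips, eligible: A, B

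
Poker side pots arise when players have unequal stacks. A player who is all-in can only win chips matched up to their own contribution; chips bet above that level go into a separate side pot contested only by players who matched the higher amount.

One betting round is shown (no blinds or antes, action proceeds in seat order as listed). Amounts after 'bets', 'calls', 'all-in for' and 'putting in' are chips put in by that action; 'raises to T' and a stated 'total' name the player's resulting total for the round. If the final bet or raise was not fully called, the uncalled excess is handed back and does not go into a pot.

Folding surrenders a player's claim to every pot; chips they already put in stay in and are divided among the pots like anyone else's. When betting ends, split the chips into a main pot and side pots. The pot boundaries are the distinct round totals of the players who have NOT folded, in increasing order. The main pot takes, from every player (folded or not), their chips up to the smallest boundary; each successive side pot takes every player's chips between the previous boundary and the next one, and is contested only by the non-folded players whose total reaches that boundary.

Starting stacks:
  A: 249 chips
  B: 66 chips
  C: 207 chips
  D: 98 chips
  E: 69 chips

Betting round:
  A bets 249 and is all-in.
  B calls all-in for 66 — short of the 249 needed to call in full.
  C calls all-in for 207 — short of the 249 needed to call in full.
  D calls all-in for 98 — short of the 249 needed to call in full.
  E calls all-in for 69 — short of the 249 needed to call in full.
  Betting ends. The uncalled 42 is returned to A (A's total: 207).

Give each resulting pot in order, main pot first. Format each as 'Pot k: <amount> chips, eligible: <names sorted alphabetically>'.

Contributions (after 42 returned to A): A=207, B=66, C=207, D=98, E=69
Pot levels (distinct totals of non-folded players): 66, 69, 98, 207
Layer 1-66: 66 each from A, B, C, D, E = 66*5 = 330 chips; eligible A, B, C, D, E
Layer 67-69: 3 each from A, C, D, E = 3*4 = 12 chips; eligible A, C, D, E
Layer 70-98: 29 each from A, C, D = 29*3 = 87 chips; eligible A, C, D
Layer 99-207: 109 each from A, C = 109*2 = 218 chips; eligible A, C

Pot 1: 330 chips, eligible: A, B, C, D, E
Pot 2: 12 chips, eligible: A, C, D, E
Pot 3: 87 chips, eligible: A, C, D
Pot 4: 218 chips, eligible: A, C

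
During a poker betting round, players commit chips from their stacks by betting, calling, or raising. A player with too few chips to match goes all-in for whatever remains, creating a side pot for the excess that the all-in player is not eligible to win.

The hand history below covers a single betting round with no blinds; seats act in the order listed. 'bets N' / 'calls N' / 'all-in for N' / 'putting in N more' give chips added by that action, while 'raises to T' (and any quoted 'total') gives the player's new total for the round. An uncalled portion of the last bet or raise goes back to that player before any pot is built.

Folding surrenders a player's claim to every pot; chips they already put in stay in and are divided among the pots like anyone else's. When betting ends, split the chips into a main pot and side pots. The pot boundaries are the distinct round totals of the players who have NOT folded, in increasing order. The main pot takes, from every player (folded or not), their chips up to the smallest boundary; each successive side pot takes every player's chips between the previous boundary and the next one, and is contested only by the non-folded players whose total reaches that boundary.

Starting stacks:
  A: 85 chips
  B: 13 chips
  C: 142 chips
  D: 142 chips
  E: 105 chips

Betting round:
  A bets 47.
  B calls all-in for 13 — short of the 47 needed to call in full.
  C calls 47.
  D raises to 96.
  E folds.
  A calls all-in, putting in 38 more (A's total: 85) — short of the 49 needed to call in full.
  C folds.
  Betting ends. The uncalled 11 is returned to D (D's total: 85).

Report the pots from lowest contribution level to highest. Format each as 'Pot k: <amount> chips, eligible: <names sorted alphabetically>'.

Contributions (after 11 returned to D): A=85, B=13, C=47, D=85
Folded: C, E
Pot levels (distinct totals of non-folded players): 13, 85
Layer 1-13: 13 each from A, B, C, D = 13*4 = 52 chips; eligible A, B, D
Layer 14-85: A 72 + C 34 + D 72 = 178 chips; eligible A, D

Pot 1: 52 chips, eligible: A, B, D
Pot 2: 178 chips, eligible: A, D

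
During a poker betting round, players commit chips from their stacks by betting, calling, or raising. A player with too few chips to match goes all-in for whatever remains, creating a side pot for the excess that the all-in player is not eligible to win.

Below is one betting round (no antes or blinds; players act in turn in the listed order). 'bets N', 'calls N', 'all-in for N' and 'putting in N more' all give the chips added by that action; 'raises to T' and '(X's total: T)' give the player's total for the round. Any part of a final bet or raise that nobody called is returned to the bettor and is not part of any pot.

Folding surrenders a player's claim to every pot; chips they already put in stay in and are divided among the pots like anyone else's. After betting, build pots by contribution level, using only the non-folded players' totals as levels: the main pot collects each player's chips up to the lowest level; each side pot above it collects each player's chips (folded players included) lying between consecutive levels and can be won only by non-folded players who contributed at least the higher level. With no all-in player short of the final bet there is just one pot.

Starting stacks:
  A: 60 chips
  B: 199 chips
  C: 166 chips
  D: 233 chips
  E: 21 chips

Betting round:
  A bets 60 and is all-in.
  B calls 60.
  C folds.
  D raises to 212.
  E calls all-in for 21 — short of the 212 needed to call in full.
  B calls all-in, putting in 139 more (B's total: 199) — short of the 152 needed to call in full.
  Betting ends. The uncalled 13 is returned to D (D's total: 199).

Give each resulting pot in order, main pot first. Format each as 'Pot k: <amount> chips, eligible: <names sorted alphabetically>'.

Pot 1: 84 chips, eligible: A, B, D, E
Pot 2: 117 chips, eligible: A, B, D
Pot 3: 278 chips, eligible: B, D

Derivation:
Contributions (after 13 returned to D): A=60, B=199, D=199, E=21
Folded: C
Pot levels (distinct totals of non-folded players): 21, 60, 199
Layer 1-21: 21 each from A, B, D, E = 21*4 = 84 chips; eligible A, B, D, E
Layer 22-60: 39 each from A, B, D = 39*3 = 117 chips; eligible A, B, D
Layer 61-199: 139 each from B, D = 139*2 = 278 chips; eligible B, D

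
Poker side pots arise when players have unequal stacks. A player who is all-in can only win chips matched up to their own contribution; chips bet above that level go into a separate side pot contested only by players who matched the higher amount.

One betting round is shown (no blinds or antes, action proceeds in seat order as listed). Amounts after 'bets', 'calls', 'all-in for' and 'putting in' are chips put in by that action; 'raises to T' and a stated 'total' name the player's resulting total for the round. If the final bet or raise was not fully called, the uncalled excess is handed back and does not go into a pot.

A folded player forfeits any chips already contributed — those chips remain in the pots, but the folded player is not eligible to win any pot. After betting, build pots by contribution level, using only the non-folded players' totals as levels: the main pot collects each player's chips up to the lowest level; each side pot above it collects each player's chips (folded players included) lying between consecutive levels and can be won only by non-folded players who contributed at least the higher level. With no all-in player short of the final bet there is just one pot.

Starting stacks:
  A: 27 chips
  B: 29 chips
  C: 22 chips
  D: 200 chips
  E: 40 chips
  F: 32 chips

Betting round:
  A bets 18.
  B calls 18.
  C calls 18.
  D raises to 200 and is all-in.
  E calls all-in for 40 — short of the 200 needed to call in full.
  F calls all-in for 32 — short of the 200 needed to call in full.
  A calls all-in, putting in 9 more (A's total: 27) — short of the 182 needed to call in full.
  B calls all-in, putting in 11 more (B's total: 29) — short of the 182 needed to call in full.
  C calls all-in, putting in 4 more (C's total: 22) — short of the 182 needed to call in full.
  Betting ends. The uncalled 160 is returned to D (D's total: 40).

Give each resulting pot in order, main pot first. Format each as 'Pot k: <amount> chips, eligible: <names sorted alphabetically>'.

Pot 1: 132 chips, eligible: A, B, C, D, E, F
Pot 2: 25 chips, eligible: A, B, D, E, F
Pot 3: 8 chips, eligible: B, D, E, F
Pot 4: 9 chips, eligible: D, E, F
Pot 5: 16 chips, eligible: D, E

Derivation:
Contributions (after 160 returned to D): A=27, B=29, C=22, D=40, E=40, F=32
Pot levels (distinct totals of non-folded players): 22, 27, 29, 32, 40
Layer 1-22: 22 each from A, B, C, D, E, F = 22*6 = 132 chips; eligible A, B, C, D, E, F
Layer 23-27: 5 each from A, B, D, E, F = 5*5 = 25 chips; eligible A, B, D, E, F
Layer 28-29: 2 each from B, D, E, F = 2*4 = 8 chips; eligible B, D, E, F
Layer 30-32: 3 each from D, E, F = 3*3 = 9 chips; eligible D, E, F
Layer 33-40: 8 each from D, E = 8*2 = 16 chips; eligible D, E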